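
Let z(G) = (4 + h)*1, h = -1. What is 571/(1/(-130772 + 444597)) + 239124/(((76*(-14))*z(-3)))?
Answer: 47665604023/266 ≈ 1.7919e+8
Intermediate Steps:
z(G) = 3 (z(G) = (4 - 1)*1 = 3*1 = 3)
571/(1/(-130772 + 444597)) + 239124/(((76*(-14))*z(-3))) = 571/(1/(-130772 + 444597)) + 239124/(((76*(-14))*3)) = 571/(1/313825) + 239124/((-1064*3)) = 571/(1/313825) + 239124/(-3192) = 571*313825 + 239124*(-1/3192) = 179194075 - 19927/266 = 47665604023/266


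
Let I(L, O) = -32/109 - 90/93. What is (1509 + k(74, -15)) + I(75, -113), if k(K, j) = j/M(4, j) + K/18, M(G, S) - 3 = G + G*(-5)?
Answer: 598155397/395343 ≈ 1513.0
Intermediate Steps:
M(G, S) = 3 - 4*G (M(G, S) = 3 + (G + G*(-5)) = 3 + (G - 5*G) = 3 - 4*G)
k(K, j) = -j/13 + K/18 (k(K, j) = j/(3 - 4*4) + K/18 = j/(3 - 16) + K*(1/18) = j/(-13) + K/18 = j*(-1/13) + K/18 = -j/13 + K/18)
I(L, O) = -4262/3379 (I(L, O) = -32*1/109 - 90*1/93 = -32/109 - 30/31 = -4262/3379)
(1509 + k(74, -15)) + I(75, -113) = (1509 + (-1/13*(-15) + (1/18)*74)) - 4262/3379 = (1509 + (15/13 + 37/9)) - 4262/3379 = (1509 + 616/117) - 4262/3379 = 177169/117 - 4262/3379 = 598155397/395343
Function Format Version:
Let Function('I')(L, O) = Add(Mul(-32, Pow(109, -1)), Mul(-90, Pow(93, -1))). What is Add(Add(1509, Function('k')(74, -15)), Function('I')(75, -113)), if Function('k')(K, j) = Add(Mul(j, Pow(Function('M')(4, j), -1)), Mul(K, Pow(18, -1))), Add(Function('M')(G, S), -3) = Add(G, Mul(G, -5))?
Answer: Rational(598155397, 395343) ≈ 1513.0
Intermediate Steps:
Function('M')(G, S) = Add(3, Mul(-4, G)) (Function('M')(G, S) = Add(3, Add(G, Mul(G, -5))) = Add(3, Add(G, Mul(-5, G))) = Add(3, Mul(-4, G)))
Function('k')(K, j) = Add(Mul(Rational(-1, 13), j), Mul(Rational(1, 18), K)) (Function('k')(K, j) = Add(Mul(j, Pow(Add(3, Mul(-4, 4)), -1)), Mul(K, Pow(18, -1))) = Add(Mul(j, Pow(Add(3, -16), -1)), Mul(K, Rational(1, 18))) = Add(Mul(j, Pow(-13, -1)), Mul(Rational(1, 18), K)) = Add(Mul(j, Rational(-1, 13)), Mul(Rational(1, 18), K)) = Add(Mul(Rational(-1, 13), j), Mul(Rational(1, 18), K)))
Function('I')(L, O) = Rational(-4262, 3379) (Function('I')(L, O) = Add(Mul(-32, Rational(1, 109)), Mul(-90, Rational(1, 93))) = Add(Rational(-32, 109), Rational(-30, 31)) = Rational(-4262, 3379))
Add(Add(1509, Function('k')(74, -15)), Function('I')(75, -113)) = Add(Add(1509, Add(Mul(Rational(-1, 13), -15), Mul(Rational(1, 18), 74))), Rational(-4262, 3379)) = Add(Add(1509, Add(Rational(15, 13), Rational(37, 9))), Rational(-4262, 3379)) = Add(Add(1509, Rational(616, 117)), Rational(-4262, 3379)) = Add(Rational(177169, 117), Rational(-4262, 3379)) = Rational(598155397, 395343)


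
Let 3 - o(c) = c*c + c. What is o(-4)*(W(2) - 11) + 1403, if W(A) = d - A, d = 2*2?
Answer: 1484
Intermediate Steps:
d = 4
W(A) = 4 - A
o(c) = 3 - c - c² (o(c) = 3 - (c*c + c) = 3 - (c² + c) = 3 - (c + c²) = 3 + (-c - c²) = 3 - c - c²)
o(-4)*(W(2) - 11) + 1403 = (3 - 1*(-4) - 1*(-4)²)*((4 - 1*2) - 11) + 1403 = (3 + 4 - 1*16)*((4 - 2) - 11) + 1403 = (3 + 4 - 16)*(2 - 11) + 1403 = -9*(-9) + 1403 = 81 + 1403 = 1484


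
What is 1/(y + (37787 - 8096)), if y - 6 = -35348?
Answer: -1/5651 ≈ -0.00017696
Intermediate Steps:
y = -35342 (y = 6 - 35348 = -35342)
1/(y + (37787 - 8096)) = 1/(-35342 + (37787 - 8096)) = 1/(-35342 + 29691) = 1/(-5651) = -1/5651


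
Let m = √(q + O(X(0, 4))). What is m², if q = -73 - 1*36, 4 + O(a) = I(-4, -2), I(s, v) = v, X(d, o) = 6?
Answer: -115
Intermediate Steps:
O(a) = -6 (O(a) = -4 - 2 = -6)
q = -109 (q = -73 - 36 = -109)
m = I*√115 (m = √(-109 - 6) = √(-115) = I*√115 ≈ 10.724*I)
m² = (I*√115)² = -115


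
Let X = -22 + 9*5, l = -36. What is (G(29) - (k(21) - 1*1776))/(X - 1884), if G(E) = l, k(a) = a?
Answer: -1719/1861 ≈ -0.92370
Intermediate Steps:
X = 23 (X = -22 + 45 = 23)
G(E) = -36
(G(29) - (k(21) - 1*1776))/(X - 1884) = (-36 - (21 - 1*1776))/(23 - 1884) = (-36 - (21 - 1776))/(-1861) = (-36 - 1*(-1755))*(-1/1861) = (-36 + 1755)*(-1/1861) = 1719*(-1/1861) = -1719/1861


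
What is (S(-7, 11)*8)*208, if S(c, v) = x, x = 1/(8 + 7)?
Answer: 1664/15 ≈ 110.93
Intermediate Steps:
x = 1/15 ≈ 0.066667
S(c, v) = 1/15
(S(-7, 11)*8)*208 = ((1/15)*8)*208 = (8/15)*208 = 1664/15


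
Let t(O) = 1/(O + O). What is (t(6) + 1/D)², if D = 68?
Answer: 25/2601 ≈ 0.0096117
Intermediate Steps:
t(O) = 1/(2*O)
(t(6) + 1/D)² = ((½)/6 + 1/68)² = ((½)*(⅙) + 1/68)² = (1/12 + 1/68)² = (5/51)² = 25/2601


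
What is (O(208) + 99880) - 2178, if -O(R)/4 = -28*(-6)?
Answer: 97030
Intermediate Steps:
O(R) = -672 (O(R) = -(-112)*(-6) = -4*168 = -672)
(O(208) + 99880) - 2178 = (-672 + 99880) - 2178 = 99208 - 2178 = 97030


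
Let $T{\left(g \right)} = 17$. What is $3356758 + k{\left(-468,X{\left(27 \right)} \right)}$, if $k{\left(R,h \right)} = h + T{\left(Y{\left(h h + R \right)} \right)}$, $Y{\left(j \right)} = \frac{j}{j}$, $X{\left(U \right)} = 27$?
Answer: $3356802$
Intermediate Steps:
$Y{\left(j \right)} = 1$
$k{\left(R,h \right)} = 17 + h$ ($k{\left(R,h \right)} = h + 17 = 17 + h$)
$3356758 + k{\left(-468,X{\left(27 \right)} \right)} = 3356758 + \left(17 + 27\right) = 3356758 + 44 = 3356802$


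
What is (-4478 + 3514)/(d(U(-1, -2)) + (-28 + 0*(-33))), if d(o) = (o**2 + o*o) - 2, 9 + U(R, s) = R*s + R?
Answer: -482/49 ≈ -9.8367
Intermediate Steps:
U(R, s) = -9 + R + R*s (U(R, s) = -9 + (R*s + R) = -9 + (R + R*s) = -9 + R + R*s)
d(o) = -2 + 2*o**2 (d(o) = (o**2 + o**2) - 2 = 2*o**2 - 2 = -2 + 2*o**2)
(-4478 + 3514)/(d(U(-1, -2)) + (-28 + 0*(-33))) = (-4478 + 3514)/((-2 + 2*(-9 - 1 - 1*(-2))**2) + (-28 + 0*(-33))) = -964/((-2 + 2*(-9 - 1 + 2)**2) + (-28 + 0)) = -964/((-2 + 2*(-8)**2) - 28) = -964/((-2 + 2*64) - 28) = -964/((-2 + 128) - 28) = -964/(126 - 28) = -964/98 = -964*1/98 = -482/49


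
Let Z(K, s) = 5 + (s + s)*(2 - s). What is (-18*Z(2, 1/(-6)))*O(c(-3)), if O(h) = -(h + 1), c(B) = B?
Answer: -154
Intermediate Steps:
O(h) = -1 - h (O(h) = -(1 + h) = -1 - h)
Z(K, s) = 5 + 2*s*(2 - s) (Z(K, s) = 5 + (2*s)*(2 - s) = 5 + 2*s*(2 - s))
(-18*Z(2, 1/(-6)))*O(c(-3)) = (-18*(5 - 2*(1/(-6))**2 + 4/(-6)))*(-1 - 1*(-3)) = (-18*(5 - 2*(-1/6)**2 + 4*(-1/6)))*(-1 + 3) = -18*(5 - 2*1/36 - 2/3)*2 = -18*(5 - 1/18 - 2/3)*2 = -18*77/18*2 = -77*2 = -154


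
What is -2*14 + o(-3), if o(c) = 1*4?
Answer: -24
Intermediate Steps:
o(c) = 4
-2*14 + o(-3) = -2*14 + 4 = -28 + 4 = -24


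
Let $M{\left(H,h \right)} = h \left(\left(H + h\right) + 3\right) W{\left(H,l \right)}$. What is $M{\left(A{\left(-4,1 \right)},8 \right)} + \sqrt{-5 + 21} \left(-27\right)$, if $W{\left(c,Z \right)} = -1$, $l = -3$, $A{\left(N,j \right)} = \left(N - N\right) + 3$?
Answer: $-220$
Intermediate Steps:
$A{\left(N,j \right)} = 3$ ($A{\left(N,j \right)} = 0 + 3 = 3$)
$M{\left(H,h \right)} = - h \left(3 + H + h\right)$ ($M{\left(H,h \right)} = h \left(\left(H + h\right) + 3\right) \left(-1\right) = h \left(3 + H + h\right) \left(-1\right) = - h \left(3 + H + h\right)$)
$M{\left(A{\left(-4,1 \right)},8 \right)} + \sqrt{-5 + 21} \left(-27\right) = \left(-1\right) 8 \left(3 + 3 + 8\right) + \sqrt{-5 + 21} \left(-27\right) = \left(-1\right) 8 \cdot 14 + \sqrt{16} \left(-27\right) = -112 + 4 \left(-27\right) = -112 - 108 = -220$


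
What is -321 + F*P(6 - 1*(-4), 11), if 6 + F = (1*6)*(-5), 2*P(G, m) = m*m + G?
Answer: -2679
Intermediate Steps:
P(G, m) = G/2 + m²/2 (P(G, m) = (m*m + G)/2 = (m² + G)/2 = (G + m²)/2 = G/2 + m²/2)
F = -36 (F = -6 + (1*6)*(-5) = -6 + 6*(-5) = -6 - 30 = -36)
-321 + F*P(6 - 1*(-4), 11) = -321 - 36*((6 - 1*(-4))/2 + (½)*11²) = -321 - 36*((6 + 4)/2 + (½)*121) = -321 - 36*((½)*10 + 121/2) = -321 - 36*(5 + 121/2) = -321 - 36*131/2 = -321 - 2358 = -2679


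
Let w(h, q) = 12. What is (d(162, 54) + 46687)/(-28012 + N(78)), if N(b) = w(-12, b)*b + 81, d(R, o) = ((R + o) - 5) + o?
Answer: -46952/26995 ≈ -1.7393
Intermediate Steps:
d(R, o) = -5 + R + 2*o (d(R, o) = (-5 + R + o) + o = -5 + R + 2*o)
N(b) = 81 + 12*b (N(b) = 12*b + 81 = 81 + 12*b)
(d(162, 54) + 46687)/(-28012 + N(78)) = ((-5 + 162 + 2*54) + 46687)/(-28012 + (81 + 12*78)) = ((-5 + 162 + 108) + 46687)/(-28012 + (81 + 936)) = (265 + 46687)/(-28012 + 1017) = 46952/(-26995) = 46952*(-1/26995) = -46952/26995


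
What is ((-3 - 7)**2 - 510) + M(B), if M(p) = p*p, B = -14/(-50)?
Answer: -256201/625 ≈ -409.92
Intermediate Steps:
B = 7/25 (B = -14*(-1/50) = 7/25 ≈ 0.28000)
M(p) = p**2
((-3 - 7)**2 - 510) + M(B) = ((-3 - 7)**2 - 510) + (7/25)**2 = ((-10)**2 - 510) + 49/625 = (100 - 510) + 49/625 = -410 + 49/625 = -256201/625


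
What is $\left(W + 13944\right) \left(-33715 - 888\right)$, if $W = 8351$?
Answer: $-771473885$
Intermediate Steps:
$\left(W + 13944\right) \left(-33715 - 888\right) = \left(8351 + 13944\right) \left(-33715 - 888\right) = 22295 \left(-34603\right) = -771473885$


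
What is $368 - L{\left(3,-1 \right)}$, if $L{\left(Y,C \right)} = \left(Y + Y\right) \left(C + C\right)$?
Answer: $380$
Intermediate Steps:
$L{\left(Y,C \right)} = 4 C Y$ ($L{\left(Y,C \right)} = 2 Y 2 C = 4 C Y$)
$368 - L{\left(3,-1 \right)} = 368 - 4 \left(-1\right) 3 = 368 - -12 = 368 + 12 = 380$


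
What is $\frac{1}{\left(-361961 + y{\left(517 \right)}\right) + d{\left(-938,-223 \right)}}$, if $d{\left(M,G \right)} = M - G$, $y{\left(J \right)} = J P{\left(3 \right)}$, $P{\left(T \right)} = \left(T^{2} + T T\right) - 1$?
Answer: $- \frac{1}{353887} \approx -2.8258 \cdot 10^{-6}$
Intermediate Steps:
$P{\left(T \right)} = -1 + 2 T^{2}$ ($P{\left(T \right)} = \left(T^{2} + T^{2}\right) - 1 = 2 T^{2} - 1 = -1 + 2 T^{2}$)
$y{\left(J \right)} = 17 J$ ($y{\left(J \right)} = J \left(-1 + 2 \cdot 3^{2}\right) = J \left(-1 + 2 \cdot 9\right) = J \left(-1 + 18\right) = J 17 = 17 J$)
$\frac{1}{\left(-361961 + y{\left(517 \right)}\right) + d{\left(-938,-223 \right)}} = \frac{1}{\left(-361961 + 17 \cdot 517\right) - 715} = \frac{1}{\left(-361961 + 8789\right) + \left(-938 + 223\right)} = \frac{1}{-353172 - 715} = \frac{1}{-353887} = - \frac{1}{353887}$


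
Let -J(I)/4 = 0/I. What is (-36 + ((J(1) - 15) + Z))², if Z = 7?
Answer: 1936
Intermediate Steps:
J(I) = 0 (J(I) = -0/I = -4*0 = 0)
(-36 + ((J(1) - 15) + Z))² = (-36 + ((0 - 15) + 7))² = (-36 + (-15 + 7))² = (-36 - 8)² = (-44)² = 1936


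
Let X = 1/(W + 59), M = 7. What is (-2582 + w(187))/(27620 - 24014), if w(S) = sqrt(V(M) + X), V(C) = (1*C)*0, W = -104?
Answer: -1291/1803 + I*sqrt(5)/54090 ≈ -0.71603 + 4.134e-5*I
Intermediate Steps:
V(C) = 0 (V(C) = C*0 = 0)
X = -1/45 (X = 1/(-104 + 59) = 1/(-45) = -1/45 ≈ -0.022222)
w(S) = I*sqrt(5)/15 (w(S) = sqrt(0 - 1/45) = sqrt(-1/45) = I*sqrt(5)/15)
(-2582 + w(187))/(27620 - 24014) = (-2582 + I*sqrt(5)/15)/(27620 - 24014) = (-2582 + I*sqrt(5)/15)/3606 = (-2582 + I*sqrt(5)/15)*(1/3606) = -1291/1803 + I*sqrt(5)/54090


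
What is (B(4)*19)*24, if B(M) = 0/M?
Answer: 0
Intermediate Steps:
B(M) = 0
(B(4)*19)*24 = (0*19)*24 = 0*24 = 0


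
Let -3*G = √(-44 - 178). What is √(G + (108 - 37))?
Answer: √(639 - 3*I*√222)/3 ≈ 8.4313 - 0.29453*I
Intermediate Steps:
G = -I*√222/3 (G = -√(-44 - 178)/3 = -I*√222/3 ≈ -4.9666*I)
√(G + (108 - 37)) = √(-I*√222/3 + (108 - 37)) = √(-I*√222/3 + 71) = √(71 - I*√222/3)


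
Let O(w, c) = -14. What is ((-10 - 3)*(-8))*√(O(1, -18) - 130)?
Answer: 1248*I ≈ 1248.0*I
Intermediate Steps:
((-10 - 3)*(-8))*√(O(1, -18) - 130) = ((-10 - 3)*(-8))*√(-14 - 130) = (-13*(-8))*√(-144) = 104*(12*I) = 1248*I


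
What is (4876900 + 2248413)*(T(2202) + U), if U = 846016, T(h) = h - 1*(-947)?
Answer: 6050566413645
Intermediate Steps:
T(h) = 947 + h (T(h) = h + 947 = 947 + h)
(4876900 + 2248413)*(T(2202) + U) = (4876900 + 2248413)*((947 + 2202) + 846016) = 7125313*(3149 + 846016) = 7125313*849165 = 6050566413645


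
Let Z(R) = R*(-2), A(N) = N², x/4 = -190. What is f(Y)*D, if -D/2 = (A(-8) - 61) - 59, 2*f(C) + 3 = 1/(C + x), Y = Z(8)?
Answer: -16303/97 ≈ -168.07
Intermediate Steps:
x = -760 (x = 4*(-190) = -760)
Z(R) = -2*R
Y = -16 (Y = -2*8 = -16)
f(C) = -3/2 + 1/(2*(-760 + C)) (f(C) = -3/2 + 1/(2*(C - 760)) = -3/2 + 1/(2*(-760 + C)))
D = 112 (D = -2*(((-8)² - 61) - 59) = -2*((64 - 61) - 59) = -2*(3 - 59) = -2*(-56) = 112)
f(Y)*D = ((2281 - 3*(-16))/(2*(-760 - 16)))*112 = ((½)*(2281 + 48)/(-776))*112 = ((½)*(-1/776)*2329)*112 = -2329/1552*112 = -16303/97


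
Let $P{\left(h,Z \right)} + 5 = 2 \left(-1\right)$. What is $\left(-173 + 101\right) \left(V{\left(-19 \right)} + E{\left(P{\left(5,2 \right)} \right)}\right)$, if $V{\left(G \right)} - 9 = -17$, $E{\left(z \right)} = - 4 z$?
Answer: $-1440$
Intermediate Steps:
$P{\left(h,Z \right)} = -7$ ($P{\left(h,Z \right)} = -5 + 2 \left(-1\right) = -5 - 2 = -7$)
$V{\left(G \right)} = -8$ ($V{\left(G \right)} = 9 - 17 = -8$)
$\left(-173 + 101\right) \left(V{\left(-19 \right)} + E{\left(P{\left(5,2 \right)} \right)}\right) = \left(-173 + 101\right) \left(-8 - -28\right) = - 72 \left(-8 + 28\right) = \left(-72\right) 20 = -1440$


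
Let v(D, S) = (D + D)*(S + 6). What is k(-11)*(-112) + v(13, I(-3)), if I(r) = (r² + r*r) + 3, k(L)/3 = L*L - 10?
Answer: -36594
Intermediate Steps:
k(L) = -30 + 3*L² (k(L) = 3*(L*L - 10) = 3*(L² - 10) = 3*(-10 + L²) = -30 + 3*L²)
I(r) = 3 + 2*r² (I(r) = (r² + r²) + 3 = 2*r² + 3 = 3 + 2*r²)
v(D, S) = 2*D*(6 + S) (v(D, S) = (2*D)*(6 + S) = 2*D*(6 + S))
k(-11)*(-112) + v(13, I(-3)) = (-30 + 3*(-11)²)*(-112) + 2*13*(6 + (3 + 2*(-3)²)) = (-30 + 3*121)*(-112) + 2*13*(6 + (3 + 2*9)) = (-30 + 363)*(-112) + 2*13*(6 + (3 + 18)) = 333*(-112) + 2*13*(6 + 21) = -37296 + 2*13*27 = -37296 + 702 = -36594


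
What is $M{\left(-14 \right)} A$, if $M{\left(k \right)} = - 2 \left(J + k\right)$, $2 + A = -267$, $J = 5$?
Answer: $-4842$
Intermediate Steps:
$A = -269$ ($A = -2 - 267 = -269$)
$M{\left(k \right)} = -10 - 2 k$ ($M{\left(k \right)} = - 2 \left(5 + k\right) = -10 - 2 k$)
$M{\left(-14 \right)} A = \left(-10 - -28\right) \left(-269\right) = \left(-10 + 28\right) \left(-269\right) = 18 \left(-269\right) = -4842$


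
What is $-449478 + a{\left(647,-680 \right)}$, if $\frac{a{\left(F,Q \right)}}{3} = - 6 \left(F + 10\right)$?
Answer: $-461304$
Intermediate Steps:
$a{\left(F,Q \right)} = -180 - 18 F$ ($a{\left(F,Q \right)} = 3 \left(- 6 \left(F + 10\right)\right) = 3 \left(- 6 \left(10 + F\right)\right) = 3 \left(-60 - 6 F\right) = -180 - 18 F$)
$-449478 + a{\left(647,-680 \right)} = -449478 - 11826 = -461304$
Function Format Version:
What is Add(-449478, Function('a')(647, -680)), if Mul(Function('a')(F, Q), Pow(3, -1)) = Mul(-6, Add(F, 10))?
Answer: -461304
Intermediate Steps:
Function('a')(F, Q) = Add(-180, Mul(-18, F)) (Function('a')(F, Q) = Mul(3, Mul(-6, Add(F, 10))) = Mul(3, Mul(-6, Add(10, F))) = Mul(3, Add(-60, Mul(-6, F))) = Add(-180, Mul(-18, F)))
Add(-449478, Function('a')(647, -680)) = Add(-449478, Add(-180, Mul(-18, 647))) = Add(-449478, Add(-180, -11646)) = Add(-449478, -11826) = -461304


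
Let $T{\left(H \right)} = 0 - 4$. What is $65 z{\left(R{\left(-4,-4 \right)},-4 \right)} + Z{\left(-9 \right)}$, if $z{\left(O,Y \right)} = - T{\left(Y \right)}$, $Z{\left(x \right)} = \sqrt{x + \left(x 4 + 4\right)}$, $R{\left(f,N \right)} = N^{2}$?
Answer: $260 + i \sqrt{41} \approx 260.0 + 6.4031 i$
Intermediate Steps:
$T{\left(H \right)} = -4$ ($T{\left(H \right)} = 0 - 4 = -4$)
$Z{\left(x \right)} = \sqrt{4 + 5 x}$ ($Z{\left(x \right)} = \sqrt{x + \left(4 x + 4\right)} = \sqrt{x + \left(4 + 4 x\right)} = \sqrt{4 + 5 x}$)
$z{\left(O,Y \right)} = 4$ ($z{\left(O,Y \right)} = \left(-1\right) \left(-4\right) = 4$)
$65 z{\left(R{\left(-4,-4 \right)},-4 \right)} + Z{\left(-9 \right)} = 65 \cdot 4 + \sqrt{4 + 5 \left(-9\right)} = 260 + \sqrt{4 - 45} = 260 + \sqrt{-41} = 260 + i \sqrt{41}$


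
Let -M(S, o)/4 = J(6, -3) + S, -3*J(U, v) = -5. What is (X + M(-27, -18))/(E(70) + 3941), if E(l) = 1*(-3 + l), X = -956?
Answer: -641/3006 ≈ -0.21324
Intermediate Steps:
J(U, v) = 5/3 (J(U, v) = -⅓*(-5) = 5/3)
E(l) = -3 + l
M(S, o) = -20/3 - 4*S (M(S, o) = -4*(5/3 + S) = -20/3 - 4*S)
(X + M(-27, -18))/(E(70) + 3941) = (-956 + (-20/3 - 4*(-27)))/((-3 + 70) + 3941) = (-956 + (-20/3 + 108))/(67 + 3941) = (-956 + 304/3)/4008 = -2564/3*1/4008 = -641/3006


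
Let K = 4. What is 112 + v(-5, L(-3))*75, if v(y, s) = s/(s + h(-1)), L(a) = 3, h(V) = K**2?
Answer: 2353/19 ≈ 123.84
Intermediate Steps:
h(V) = 16 (h(V) = 4**2 = 16)
v(y, s) = s/(16 + s) (v(y, s) = s/(s + 16) = s/(16 + s))
112 + v(-5, L(-3))*75 = 112 + (3/(16 + 3))*75 = 112 + (3/19)*75 = 112 + 225/19 = 2353/19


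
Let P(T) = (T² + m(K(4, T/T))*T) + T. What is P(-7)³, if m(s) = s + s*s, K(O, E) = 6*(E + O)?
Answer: -270588935232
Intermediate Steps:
K(O, E) = 6*E + 6*O
m(s) = s + s²
P(T) = T² + 931*T (P(T) = (T² + ((6*(T/T) + 6*4)*(1 + (6*(T/T) + 6*4)))*T) + T = (T² + ((6*1 + 24)*(1 + (6*1 + 24)))*T) + T = (T² + ((6 + 24)*(1 + (6 + 24)))*T) + T = (T² + (30*(1 + 30))*T) + T = (T² + (30*31)*T) + T = (T² + 930*T) + T = T² + 931*T)
P(-7)³ = (-7*(931 - 7))³ = (-7*924)³ = (-6468)³ = -270588935232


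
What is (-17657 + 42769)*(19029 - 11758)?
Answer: 182589352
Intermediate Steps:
(-17657 + 42769)*(19029 - 11758) = 25112*7271 = 182589352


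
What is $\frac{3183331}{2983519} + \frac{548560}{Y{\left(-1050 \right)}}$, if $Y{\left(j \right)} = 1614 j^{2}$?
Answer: $\frac{20236311561313}{18960636184875} \approx 1.0673$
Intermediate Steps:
$\frac{3183331}{2983519} + \frac{548560}{Y{\left(-1050 \right)}} = \frac{3183331}{2983519} + \frac{548560}{1614 \left(-1050\right)^{2}} = 3183331 \cdot \frac{1}{2983519} + \frac{548560}{1614 \cdot 1102500} = \frac{3183331}{2983519} + \frac{548560}{1779435000} = \frac{3183331}{2983519} + 548560 \cdot \frac{1}{1779435000} = \frac{3183331}{2983519} + \frac{13714}{44485875} = \frac{20236311561313}{18960636184875}$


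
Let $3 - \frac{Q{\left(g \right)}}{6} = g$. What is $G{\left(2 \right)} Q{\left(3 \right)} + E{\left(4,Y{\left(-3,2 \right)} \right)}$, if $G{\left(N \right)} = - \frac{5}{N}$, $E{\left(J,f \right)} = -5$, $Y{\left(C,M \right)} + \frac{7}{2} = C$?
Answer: $-5$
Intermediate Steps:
$Y{\left(C,M \right)} = - \frac{7}{2} + C$
$Q{\left(g \right)} = 18 - 6 g$
$G{\left(2 \right)} Q{\left(3 \right)} + E{\left(4,Y{\left(-3,2 \right)} \right)} = - \frac{5}{2} \left(18 - 18\right) - 5 = \left(-5\right) \frac{1}{2} \left(18 - 18\right) - 5 = \left(- \frac{5}{2}\right) 0 - 5 = 0 - 5 = -5$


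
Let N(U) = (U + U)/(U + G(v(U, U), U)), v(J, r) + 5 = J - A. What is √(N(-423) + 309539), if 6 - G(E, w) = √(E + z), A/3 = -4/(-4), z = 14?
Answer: √((129078609 + 309539*I*√417)/(417 + I*√417)) ≈ 556.36 - 0.e-4*I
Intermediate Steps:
A = 3 (A = 3*(-4/(-4)) = 3*(-4*(-¼)) = 3*1 = 3)
v(J, r) = -8 + J (v(J, r) = -5 + (J - 1*3) = -5 + (J - 3) = -5 + (-3 + J) = -8 + J)
G(E, w) = 6 - √(14 + E) (G(E, w) = 6 - √(E + 14) = 6 - √(14 + E))
N(U) = 2*U/(6 + U - √(6 + U)) (N(U) = (U + U)/(U + (6 - √(14 + (-8 + U)))) = (2*U)/(U + (6 - √(6 + U))) = (2*U)/(6 + U - √(6 + U)) = 2*U/(6 + U - √(6 + U)))
√(N(-423) + 309539) = √(2*(-423)/(6 - 423 - √(6 - 423)) + 309539) = √(2*(-423)/(6 - 423 - √(-417)) + 309539) = √(2*(-423)/(6 - 423 - I*√417) + 309539) = √(2*(-423)/(-417 - I*√417) + 309539) = √(-846/(-417 - I*√417) + 309539) = √(309539 - 846/(-417 - I*√417))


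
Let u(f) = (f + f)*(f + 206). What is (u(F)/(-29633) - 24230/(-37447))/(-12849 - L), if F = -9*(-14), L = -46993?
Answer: -1207479109/18944234187472 ≈ -6.3739e-5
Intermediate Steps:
F = 126
u(f) = 2*f*(206 + f) (u(f) = (2*f)*(206 + f) = 2*f*(206 + f))
(u(F)/(-29633) - 24230/(-37447))/(-12849 - L) = ((2*126*(206 + 126))/(-29633) - 24230/(-37447))/(-12849 - 1*(-46993)) = ((2*126*332)*(-1/29633) - 24230*(-1/37447))/(-12849 + 46993) = (83664*(-1/29633) + 24230/37447)/34144 = (-83664/29633 + 24230/37447)*(1/34144) = -2414958218/1109666951*1/34144 = -1207479109/18944234187472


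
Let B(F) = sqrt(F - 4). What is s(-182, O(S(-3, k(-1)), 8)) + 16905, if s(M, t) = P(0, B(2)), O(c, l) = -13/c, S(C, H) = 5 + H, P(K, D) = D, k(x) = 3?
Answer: 16905 + I*sqrt(2) ≈ 16905.0 + 1.4142*I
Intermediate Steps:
B(F) = sqrt(-4 + F)
s(M, t) = I*sqrt(2) (s(M, t) = sqrt(-4 + 2) = sqrt(-2) = I*sqrt(2))
s(-182, O(S(-3, k(-1)), 8)) + 16905 = I*sqrt(2) + 16905 = 16905 + I*sqrt(2)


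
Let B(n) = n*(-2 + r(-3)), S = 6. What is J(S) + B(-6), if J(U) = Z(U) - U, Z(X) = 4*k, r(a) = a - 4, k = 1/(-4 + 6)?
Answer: 50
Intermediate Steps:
k = 1/2 ≈ 0.50000
r(a) = -4 + a
Z(X) = 2 (Z(X) = 4*(1/2) = 2)
J(U) = 2 - U
B(n) = -9*n (B(n) = n*(-2 + (-4 - 3)) = n*(-2 - 7) = n*(-9) = -9*n)
J(S) + B(-6) = (2 - 1*6) - 9*(-6) = (2 - 6) + 54 = -4 + 54 = 50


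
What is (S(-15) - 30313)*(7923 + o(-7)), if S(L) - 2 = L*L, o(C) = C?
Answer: -238160776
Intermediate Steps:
S(L) = 2 + L² (S(L) = 2 + L*L = 2 + L²)
(S(-15) - 30313)*(7923 + o(-7)) = ((2 + (-15)²) - 30313)*(7923 - 7) = ((2 + 225) - 30313)*7916 = (227 - 30313)*7916 = -30086*7916 = -238160776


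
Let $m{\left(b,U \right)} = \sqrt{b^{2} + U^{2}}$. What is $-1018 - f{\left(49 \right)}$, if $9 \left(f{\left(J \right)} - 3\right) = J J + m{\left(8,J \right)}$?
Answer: $- \frac{11590}{9} - \frac{\sqrt{2465}}{9} \approx -1293.3$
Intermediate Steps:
$m{\left(b,U \right)} = \sqrt{U^{2} + b^{2}}$
$f{\left(J \right)} = 3 + \frac{J^{2}}{9} + \frac{\sqrt{64 + J^{2}}}{9}$ ($f{\left(J \right)} = 3 + \frac{J J + \sqrt{J^{2} + 8^{2}}}{9} = 3 + \frac{J^{2} + \sqrt{J^{2} + 64}}{9} = 3 + \frac{J^{2} + \sqrt{64 + J^{2}}}{9} = 3 + \left(\frac{J^{2}}{9} + \frac{\sqrt{64 + J^{2}}}{9}\right) = 3 + \frac{J^{2}}{9} + \frac{\sqrt{64 + J^{2}}}{9}$)
$-1018 - f{\left(49 \right)} = -1018 - \left(3 + \frac{49^{2}}{9} + \frac{\sqrt{64 + 49^{2}}}{9}\right) = -1018 - \left(3 + \frac{1}{9} \cdot 2401 + \frac{\sqrt{64 + 2401}}{9}\right) = -1018 - \left(3 + \frac{2401}{9} + \frac{\sqrt{2465}}{9}\right) = -1018 - \left(\frac{2428}{9} + \frac{\sqrt{2465}}{9}\right) = - \frac{11590}{9} - \frac{\sqrt{2465}}{9}$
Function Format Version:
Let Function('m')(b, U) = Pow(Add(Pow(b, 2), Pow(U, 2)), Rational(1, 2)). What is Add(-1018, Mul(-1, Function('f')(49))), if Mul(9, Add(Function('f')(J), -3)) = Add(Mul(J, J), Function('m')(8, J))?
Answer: Add(Rational(-11590, 9), Mul(Rational(-1, 9), Pow(2465, Rational(1, 2)))) ≈ -1293.3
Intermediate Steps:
Function('m')(b, U) = Pow(Add(Pow(U, 2), Pow(b, 2)), Rational(1, 2))
Function('f')(J) = Add(3, Mul(Rational(1, 9), Pow(J, 2)), Mul(Rational(1, 9), Pow(Add(64, Pow(J, 2)), Rational(1, 2)))) (Function('f')(J) = Add(3, Mul(Rational(1, 9), Add(Mul(J, J), Pow(Add(Pow(J, 2), Pow(8, 2)), Rational(1, 2))))) = Add(3, Mul(Rational(1, 9), Add(Pow(J, 2), Pow(Add(Pow(J, 2), 64), Rational(1, 2))))) = Add(3, Mul(Rational(1, 9), Add(Pow(J, 2), Pow(Add(64, Pow(J, 2)), Rational(1, 2))))) = Add(3, Add(Mul(Rational(1, 9), Pow(J, 2)), Mul(Rational(1, 9), Pow(Add(64, Pow(J, 2)), Rational(1, 2))))) = Add(3, Mul(Rational(1, 9), Pow(J, 2)), Mul(Rational(1, 9), Pow(Add(64, Pow(J, 2)), Rational(1, 2)))))
Add(-1018, Mul(-1, Function('f')(49))) = Add(-1018, Mul(-1, Add(3, Mul(Rational(1, 9), Pow(49, 2)), Mul(Rational(1, 9), Pow(Add(64, Pow(49, 2)), Rational(1, 2)))))) = Add(-1018, Mul(-1, Add(3, Mul(Rational(1, 9), 2401), Mul(Rational(1, 9), Pow(Add(64, 2401), Rational(1, 2)))))) = Add(-1018, Mul(-1, Add(3, Rational(2401, 9), Mul(Rational(1, 9), Pow(2465, Rational(1, 2)))))) = Add(-1018, Mul(-1, Add(Rational(2428, 9), Mul(Rational(1, 9), Pow(2465, Rational(1, 2)))))) = Add(-1018, Add(Rational(-2428, 9), Mul(Rational(-1, 9), Pow(2465, Rational(1, 2))))) = Add(Rational(-11590, 9), Mul(Rational(-1, 9), Pow(2465, Rational(1, 2))))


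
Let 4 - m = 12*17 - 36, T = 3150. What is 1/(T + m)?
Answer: 1/2986 ≈ 0.00033490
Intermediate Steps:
m = -164 (m = 4 - (12*17 - 36) = 4 - (204 - 36) = 4 - 1*168 = 4 - 168 = -164)
1/(T + m) = 1/(3150 - 164) = 1/2986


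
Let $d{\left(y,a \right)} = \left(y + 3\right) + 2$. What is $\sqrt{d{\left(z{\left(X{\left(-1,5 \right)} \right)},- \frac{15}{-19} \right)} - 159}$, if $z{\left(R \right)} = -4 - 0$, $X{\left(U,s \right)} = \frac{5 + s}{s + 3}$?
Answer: $i \sqrt{158} \approx 12.57 i$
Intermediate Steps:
$X{\left(U,s \right)} = \frac{5 + s}{3 + s}$
$z{\left(R \right)} = -4$ ($z{\left(R \right)} = -4 + 0 = -4$)
$d{\left(y,a \right)} = 5 + y$ ($d{\left(y,a \right)} = \left(3 + y\right) + 2 = 5 + y$)
$\sqrt{d{\left(z{\left(X{\left(-1,5 \right)} \right)},- \frac{15}{-19} \right)} - 159} = \sqrt{\left(5 - 4\right) - 159} = \sqrt{1 - 159} = \sqrt{-158} = i \sqrt{158}$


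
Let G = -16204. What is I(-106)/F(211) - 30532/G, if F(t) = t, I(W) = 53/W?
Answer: 3217075/1709522 ≈ 1.8819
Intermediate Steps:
I(-106)/F(211) - 30532/G = (53/(-106))/211 - 30532/(-16204) = (53*(-1/106))*(1/211) - 30532*(-1/16204) = -½*1/211 + 7633/4051 = -1/422 + 7633/4051 = 3217075/1709522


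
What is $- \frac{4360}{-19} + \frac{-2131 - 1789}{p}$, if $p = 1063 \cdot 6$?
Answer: $\frac{13866800}{60591} \approx 228.86$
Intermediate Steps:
$p = 6378$
$- \frac{4360}{-19} + \frac{-2131 - 1789}{p} = - \frac{4360}{-19} + \frac{-2131 - 1789}{6378} = \left(-4360\right) \left(- \frac{1}{19}\right) + \left(-2131 - 1789\right) \frac{1}{6378} = \frac{4360}{19} - \frac{1960}{3189} = \frac{13866800}{60591}$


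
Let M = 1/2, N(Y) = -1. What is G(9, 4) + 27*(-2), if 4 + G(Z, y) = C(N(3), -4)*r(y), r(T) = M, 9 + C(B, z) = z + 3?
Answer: -63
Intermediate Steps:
C(B, z) = -6 + z (C(B, z) = -9 + (z + 3) = -9 + (3 + z) = -6 + z)
M = ½ ≈ 0.50000
r(T) = ½
G(Z, y) = -9 (G(Z, y) = -4 + (-6 - 4)*(½) = -4 - 10*½ = -4 - 5 = -9)
G(9, 4) + 27*(-2) = -9 + 27*(-2) = -9 - 54 = -63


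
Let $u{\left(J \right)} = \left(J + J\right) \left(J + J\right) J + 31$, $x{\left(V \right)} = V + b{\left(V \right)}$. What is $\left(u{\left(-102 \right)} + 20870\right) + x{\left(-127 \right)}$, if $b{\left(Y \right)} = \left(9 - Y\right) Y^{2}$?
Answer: $-2030514$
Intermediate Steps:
$b{\left(Y \right)} = Y^{2} \left(9 - Y\right)$
$x{\left(V \right)} = V + V^{2} \left(9 - V\right)$
$u{\left(J \right)} = 31 + 4 J^{3}$ ($u{\left(J \right)} = 2 J 2 J J + 31 = 4 J^{2} J + 31 = 4 J^{3} + 31 = 31 + 4 J^{3}$)
$\left(u{\left(-102 \right)} + 20870\right) + x{\left(-127 \right)} = \left(\left(31 + 4 \left(-102\right)^{3}\right) + 20870\right) - 127 \left(1 - 127 \left(9 - -127\right)\right) = \left(\left(31 + 4 \left(-1061208\right)\right) + 20870\right) - 127 \left(1 - 127 \left(9 + 127\right)\right) = \left(\left(31 - 4244832\right) + 20870\right) - 127 \left(1 - 17272\right) = \left(-4244801 + 20870\right) - 127 \left(1 - 17272\right) = -4223931 - -2193417 = -4223931 + 2193417 = -2030514$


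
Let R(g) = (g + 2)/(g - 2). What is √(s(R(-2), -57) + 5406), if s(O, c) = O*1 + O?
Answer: √5406 ≈ 73.526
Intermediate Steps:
R(g) = (2 + g)/(-2 + g)
s(O, c) = 2*O (s(O, c) = O + O = 2*O)
√(s(R(-2), -57) + 5406) = √(2*((2 - 2)/(-2 - 2)) + 5406) = √(2*(0/(-4)) + 5406) = √(2*(-¼*0) + 5406) = √(2*0 + 5406) = √(0 + 5406) = √5406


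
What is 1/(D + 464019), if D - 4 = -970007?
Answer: -1/505984 ≈ -1.9763e-6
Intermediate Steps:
D = -970003 (D = 4 - 970007 = -970003)
1/(D + 464019) = 1/(-970003 + 464019) = 1/(-505984) = -1/505984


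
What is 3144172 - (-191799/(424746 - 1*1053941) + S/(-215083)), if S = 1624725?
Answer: 425499099523269878/135329148185 ≈ 3.1442e+6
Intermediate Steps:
3144172 - (-191799/(424746 - 1*1053941) + S/(-215083)) = 3144172 - (-191799/(424746 - 1*1053941) + 1624725/(-215083)) = 3144172 - (-191799/(424746 - 1053941) + 1624725*(-1/215083)) = 3144172 - (-191799/(-629195) - 1624725/215083) = 3144172 - (-191799*(-1/629195) - 1624725/215083) = 3144172 - (191799/629195 - 1624725/215083) = 3144172 - 1*(-981016142058/135329148185) = 3144172 + 981016142058/135329148185 = 425499099523269878/135329148185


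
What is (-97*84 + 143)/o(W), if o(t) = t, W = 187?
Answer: -8005/187 ≈ -42.807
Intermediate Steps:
(-97*84 + 143)/o(W) = (-97*84 + 143)/187 = (-8148 + 143)*(1/187) = -8005*1/187 = -8005/187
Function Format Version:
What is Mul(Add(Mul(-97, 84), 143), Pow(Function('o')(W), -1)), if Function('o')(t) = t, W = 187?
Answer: Rational(-8005, 187) ≈ -42.807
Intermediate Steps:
Mul(Add(Mul(-97, 84), 143), Pow(Function('o')(W), -1)) = Mul(Add(Mul(-97, 84), 143), Pow(187, -1)) = Mul(Add(-8148, 143), Rational(1, 187)) = Mul(-8005, Rational(1, 187)) = Rational(-8005, 187)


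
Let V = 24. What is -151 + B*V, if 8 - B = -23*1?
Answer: 593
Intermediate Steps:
B = 31 (B = 8 - (-23) = 8 - 1*(-23) = 8 + 23 = 31)
-151 + B*V = -151 + 31*24 = -151 + 744 = 593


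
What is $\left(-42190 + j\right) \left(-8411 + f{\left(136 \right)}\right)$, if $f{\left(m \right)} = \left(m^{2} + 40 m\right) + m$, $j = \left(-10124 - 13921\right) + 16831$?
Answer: $-773716044$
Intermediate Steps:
$j = -7214$ ($j = -24045 + 16831 = -7214$)
$f{\left(m \right)} = m^{2} + 41 m$
$\left(-42190 + j\right) \left(-8411 + f{\left(136 \right)}\right) = \left(-42190 - 7214\right) \left(-8411 + 136 \left(41 + 136\right)\right) = - 49404 \left(-8411 + 136 \cdot 177\right) = - 49404 \left(-8411 + 24072\right) = \left(-49404\right) 15661 = -773716044$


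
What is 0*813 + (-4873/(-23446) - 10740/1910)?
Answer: -24250261/4478186 ≈ -5.4152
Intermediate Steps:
0*813 + (-4873/(-23446) - 10740/1910) = 0 + (-4873*(-1/23446) - 10740*1/1910) = 0 + (4873/23446 - 1074/191) = 0 - 24250261/4478186 = -24250261/4478186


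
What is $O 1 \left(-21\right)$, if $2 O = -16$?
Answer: $168$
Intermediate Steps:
$O = -8$ ($O = \frac{1}{2} \left(-16\right) = -8$)
$O 1 \left(-21\right) = \left(-8\right) 1 \left(-21\right) = \left(-8\right) \left(-21\right) = 168$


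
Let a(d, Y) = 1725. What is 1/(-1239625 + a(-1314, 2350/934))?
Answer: -1/1237900 ≈ -8.0782e-7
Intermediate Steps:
1/(-1239625 + a(-1314, 2350/934)) = 1/(-1239625 + 1725) = 1/(-1237900) = -1/1237900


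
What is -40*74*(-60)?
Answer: 177600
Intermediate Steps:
-40*74*(-60) = -2960*(-60) = 177600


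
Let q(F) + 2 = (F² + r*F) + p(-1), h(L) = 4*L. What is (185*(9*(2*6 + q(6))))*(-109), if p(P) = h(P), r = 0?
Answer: -7622370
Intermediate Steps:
p(P) = 4*P
q(F) = -6 + F² (q(F) = -2 + ((F² + 0*F) + 4*(-1)) = -2 + ((F² + 0) - 4) = -2 + (F² - 4) = -2 + (-4 + F²) = -6 + F²)
(185*(9*(2*6 + q(6))))*(-109) = (185*(9*(2*6 + (-6 + 6²))))*(-109) = (185*(9*(12 + (-6 + 36))))*(-109) = (185*(9*(12 + 30)))*(-109) = (185*(9*42))*(-109) = (185*378)*(-109) = 69930*(-109) = -7622370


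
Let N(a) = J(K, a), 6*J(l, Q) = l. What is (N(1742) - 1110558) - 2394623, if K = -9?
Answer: -7010365/2 ≈ -3.5052e+6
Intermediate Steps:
J(l, Q) = l/6
N(a) = -3/2 (N(a) = (⅙)*(-9) = -3/2)
(N(1742) - 1110558) - 2394623 = (-3/2 - 1110558) - 2394623 = -2221119/2 - 2394623 = -7010365/2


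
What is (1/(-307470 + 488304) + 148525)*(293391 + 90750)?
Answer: 3439133684310997/60278 ≈ 5.7055e+10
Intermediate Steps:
(1/(-307470 + 488304) + 148525)*(293391 + 90750) = (1/180834 + 148525)*384141 = (26858369851/180834)*384141 = 3439133684310997/60278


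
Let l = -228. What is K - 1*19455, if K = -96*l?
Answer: 2433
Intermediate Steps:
K = 21888 (K = -96*(-228) = 21888)
K - 1*19455 = 21888 - 1*19455 = 21888 - 19455 = 2433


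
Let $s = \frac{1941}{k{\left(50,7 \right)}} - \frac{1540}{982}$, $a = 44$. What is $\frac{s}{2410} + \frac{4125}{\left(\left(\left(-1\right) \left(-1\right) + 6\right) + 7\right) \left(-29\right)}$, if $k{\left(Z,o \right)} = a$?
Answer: $- \frac{107198794847}{10569324920} \approx -10.142$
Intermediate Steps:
$k{\left(Z,o \right)} = 44$
$s = \frac{919151}{21604}$ ($s = \frac{1941}{44} - \frac{1540}{982} = 1941 \cdot \frac{1}{44} - \frac{770}{491} = \frac{1941}{44} - \frac{770}{491} = \frac{919151}{21604} \approx 42.545$)
$\frac{s}{2410} + \frac{4125}{\left(\left(\left(-1\right) \left(-1\right) + 6\right) + 7\right) \left(-29\right)} = \frac{919151}{21604 \cdot 2410} + \frac{4125}{\left(\left(\left(-1\right) \left(-1\right) + 6\right) + 7\right) \left(-29\right)} = \frac{919151}{21604} \cdot \frac{1}{2410} + \frac{4125}{\left(\left(1 + 6\right) + 7\right) \left(-29\right)} = \frac{919151}{52065640} + \frac{4125}{\left(7 + 7\right) \left(-29\right)} = \frac{919151}{52065640} + \frac{4125}{14 \left(-29\right)} = \frac{919151}{52065640} + \frac{4125}{-406} = \frac{919151}{52065640} + 4125 \left(- \frac{1}{406}\right) = \frac{919151}{52065640} - \frac{4125}{406} = - \frac{107198794847}{10569324920}$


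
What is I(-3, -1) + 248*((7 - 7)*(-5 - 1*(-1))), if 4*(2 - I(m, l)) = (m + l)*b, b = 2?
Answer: 4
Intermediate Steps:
I(m, l) = 2 - l/2 - m/2 (I(m, l) = 2 - (m + l)*2/4 = 2 - (l + m)*2/4 = 2 - (2*l + 2*m)/4 = 2 + (-l/2 - m/2) = 2 - l/2 - m/2)
I(-3, -1) + 248*((7 - 7)*(-5 - 1*(-1))) = (2 - ½*(-1) - ½*(-3)) + 248*((7 - 7)*(-5 - 1*(-1))) = (2 + ½ + 3/2) + 248*(0*(-5 + 1)) = 4 + 248*(0*(-4)) = 4 + 248*0 = 4 + 0 = 4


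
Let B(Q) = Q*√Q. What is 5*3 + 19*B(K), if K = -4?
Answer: 15 - 152*I ≈ 15.0 - 152.0*I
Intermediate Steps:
B(Q) = Q^(3/2)
5*3 + 19*B(K) = 5*3 + 19*(-4)^(3/2) = 15 + 19*(-8*I) = 15 - 152*I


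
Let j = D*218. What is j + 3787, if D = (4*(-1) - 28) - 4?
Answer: -4061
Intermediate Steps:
D = -36 (D = (-4 - 28) - 4 = -32 - 4 = -36)
j = -7848 (j = -36*218 = -7848)
j + 3787 = -7848 + 3787 = -4061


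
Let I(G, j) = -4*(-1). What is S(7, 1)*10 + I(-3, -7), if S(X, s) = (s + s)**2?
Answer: 44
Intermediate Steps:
S(X, s) = 4*s**2 (S(X, s) = (2*s)**2 = 4*s**2)
I(G, j) = 4
S(7, 1)*10 + I(-3, -7) = (4*1**2)*10 + 4 = (4*1)*10 + 4 = 4*10 + 4 = 40 + 4 = 44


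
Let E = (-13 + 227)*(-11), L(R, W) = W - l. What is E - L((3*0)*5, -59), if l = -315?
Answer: -2610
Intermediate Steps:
L(R, W) = 315 + W (L(R, W) = W - 1*(-315) = W + 315 = 315 + W)
E = -2354 (E = 214*(-11) = -2354)
E - L((3*0)*5, -59) = -2354 - (315 - 59) = -2354 - 1*256 = -2354 - 256 = -2610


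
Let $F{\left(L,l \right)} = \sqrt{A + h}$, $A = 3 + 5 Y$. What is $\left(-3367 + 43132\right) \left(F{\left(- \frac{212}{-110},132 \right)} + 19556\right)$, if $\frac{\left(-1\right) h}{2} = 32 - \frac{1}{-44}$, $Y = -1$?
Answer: $777644340 + \frac{3615 i \sqrt{31966}}{2} \approx 7.7764 \cdot 10^{8} + 3.2316 \cdot 10^{5} i$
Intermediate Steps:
$h = - \frac{1409}{22}$ ($h = - 2 \left(32 - \frac{1}{-44}\right) = - 2 \left(32 - - \frac{1}{44}\right) = - 2 \left(32 + \frac{1}{44}\right) = \left(-2\right) \frac{1409}{44} = - \frac{1409}{22} \approx -64.045$)
$A = -2$ ($A = 3 + 5 \left(-1\right) = 3 - 5 = -2$)
$F{\left(L,l \right)} = \frac{i \sqrt{31966}}{22}$ ($F{\left(L,l \right)} = \sqrt{-2 - \frac{1409}{22}} = \sqrt{- \frac{1453}{22}} = \frac{i \sqrt{31966}}{22}$)
$\left(-3367 + 43132\right) \left(F{\left(- \frac{212}{-110},132 \right)} + 19556\right) = \left(-3367 + 43132\right) \left(\frac{i \sqrt{31966}}{22} + 19556\right) = 39765 \left(19556 + \frac{i \sqrt{31966}}{22}\right) = 777644340 + \frac{3615 i \sqrt{31966}}{2}$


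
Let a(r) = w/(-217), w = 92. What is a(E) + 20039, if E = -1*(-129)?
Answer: 4348371/217 ≈ 20039.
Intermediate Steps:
E = 129
a(r) = -92/217 (a(r) = 92/(-217) = 92*(-1/217) = -92/217)
a(E) + 20039 = -92/217 + 20039 = 4348371/217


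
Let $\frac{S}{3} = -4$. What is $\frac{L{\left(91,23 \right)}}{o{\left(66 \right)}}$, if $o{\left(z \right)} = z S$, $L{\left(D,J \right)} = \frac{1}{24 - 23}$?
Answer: $- \frac{1}{792} \approx -0.0012626$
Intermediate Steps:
$S = -12$ ($S = 3 \left(-4\right) = -12$)
$L{\left(D,J \right)} = 1$ ($L{\left(D,J \right)} = 1^{-1} = 1$)
$o{\left(z \right)} = - 12 z$ ($o{\left(z \right)} = z \left(-12\right) = - 12 z$)
$\frac{L{\left(91,23 \right)}}{o{\left(66 \right)}} = 1 \frac{1}{\left(-12\right) 66} = 1 \frac{1}{-792} = 1 \left(- \frac{1}{792}\right) = - \frac{1}{792}$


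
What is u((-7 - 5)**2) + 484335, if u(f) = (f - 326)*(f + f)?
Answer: 431919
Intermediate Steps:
u(f) = 2*f*(-326 + f) (u(f) = (-326 + f)*(2*f) = 2*f*(-326 + f))
u((-7 - 5)**2) + 484335 = 2*(-7 - 5)**2*(-326 + (-7 - 5)**2) + 484335 = 2*(-12)**2*(-326 + (-12)**2) + 484335 = 2*144*(-326 + 144) + 484335 = 2*144*(-182) + 484335 = -52416 + 484335 = 431919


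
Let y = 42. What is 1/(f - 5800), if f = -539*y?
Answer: -1/28438 ≈ -3.5164e-5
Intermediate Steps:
f = -22638 (f = -539*42 = -22638)
1/(f - 5800) = 1/(-22638 - 5800) = 1/(-28438) = -1/28438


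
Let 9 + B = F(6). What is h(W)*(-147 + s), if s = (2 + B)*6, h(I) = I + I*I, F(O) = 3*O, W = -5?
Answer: -1620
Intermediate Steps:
B = 9 (B = -9 + 3*6 = -9 + 18 = 9)
h(I) = I + I**2
s = 66 (s = (2 + 9)*6 = 11*6 = 66)
h(W)*(-147 + s) = (-5*(1 - 5))*(-147 + 66) = -5*(-4)*(-81) = 20*(-81) = -1620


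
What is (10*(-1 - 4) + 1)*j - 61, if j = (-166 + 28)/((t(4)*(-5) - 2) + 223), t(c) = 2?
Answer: -6109/211 ≈ -28.953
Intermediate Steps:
j = -138/211 (j = (-166 + 28)/((2*(-5) - 2) + 223) = -138/((-10 - 2) + 223) = -138/(-12 + 223) = -138/211 ≈ -0.65403)
(10*(-1 - 4) + 1)*j - 61 = (10*(-1 - 4) + 1)*(-138/211) - 61 = (10*(-5) + 1)*(-138/211) - 61 = (-50 + 1)*(-138/211) - 61 = -49*(-138/211) - 61 = 6762/211 - 61 = -6109/211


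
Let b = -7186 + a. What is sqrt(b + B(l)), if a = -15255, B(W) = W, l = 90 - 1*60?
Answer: I*sqrt(22411) ≈ 149.7*I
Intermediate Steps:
l = 30 (l = 90 - 60 = 30)
b = -22441 (b = -7186 - 15255 = -22441)
sqrt(b + B(l)) = sqrt(-22441 + 30) = sqrt(-22411) = I*sqrt(22411)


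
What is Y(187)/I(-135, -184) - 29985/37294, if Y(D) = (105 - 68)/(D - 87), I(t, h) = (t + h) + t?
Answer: -681349439/846573800 ≈ -0.80483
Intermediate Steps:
I(t, h) = h + 2*t (I(t, h) = (h + t) + t = h + 2*t)
Y(D) = 37/(-87 + D)
Y(187)/I(-135, -184) - 29985/37294 = (37/(-87 + 187))/(-184 + 2*(-135)) - 29985/37294 = (37/100)/(-184 - 270) - 29985*1/37294 = (37*(1/100))/(-454) - 29985/37294 = (37/100)*(-1/454) - 29985/37294 = -37/45400 - 29985/37294 = -681349439/846573800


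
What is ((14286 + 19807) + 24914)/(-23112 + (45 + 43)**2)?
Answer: -3471/904 ≈ -3.8396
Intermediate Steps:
((14286 + 19807) + 24914)/(-23112 + (45 + 43)**2) = (34093 + 24914)/(-23112 + 88**2) = 59007/(-23112 + 7744) = 59007/(-15368) = 59007*(-1/15368) = -3471/904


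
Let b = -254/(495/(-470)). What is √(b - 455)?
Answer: I*√232859/33 ≈ 14.623*I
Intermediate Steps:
b = 23876/99 (b = -254/(495*(-1/470)) = -254/(-99/94) = -254*(-94/99) = 23876/99 ≈ 241.17)
√(b - 455) = √(23876/99 - 455) = √(-21169/99) = I*√232859/33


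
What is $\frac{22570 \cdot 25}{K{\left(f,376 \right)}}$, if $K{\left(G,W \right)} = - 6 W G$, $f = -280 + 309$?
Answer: $- \frac{282125}{32712} \approx -8.6245$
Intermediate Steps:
$f = 29$
$K{\left(G,W \right)} = - 6 G W$
$\frac{22570 \cdot 25}{K{\left(f,376 \right)}} = \frac{22570 \cdot 25}{\left(-6\right) 29 \cdot 376} = \frac{564250}{-65424} = 564250 \left(- \frac{1}{65424}\right) = - \frac{282125}{32712}$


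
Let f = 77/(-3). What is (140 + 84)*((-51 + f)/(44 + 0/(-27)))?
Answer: -12880/33 ≈ -390.30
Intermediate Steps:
f = -77/3 (f = 77*(-1/3) = -77/3 ≈ -25.667)
(140 + 84)*((-51 + f)/(44 + 0/(-27))) = (140 + 84)*((-51 - 77/3)/(44 + 0/(-27))) = 224*(-230/(3*(44 + 0*(-1/27)))) = 224*(-230/(3*(44 + 0))) = 224*(-230/3/44) = 224*(-230/3*1/44) = 224*(-115/66) = -12880/33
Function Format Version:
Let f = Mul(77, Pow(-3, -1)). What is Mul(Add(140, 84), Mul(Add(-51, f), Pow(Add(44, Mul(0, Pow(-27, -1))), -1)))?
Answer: Rational(-12880, 33) ≈ -390.30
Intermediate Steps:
f = Rational(-77, 3) (f = Mul(77, Rational(-1, 3)) = Rational(-77, 3) ≈ -25.667)
Mul(Add(140, 84), Mul(Add(-51, f), Pow(Add(44, Mul(0, Pow(-27, -1))), -1))) = Mul(Add(140, 84), Mul(Add(-51, Rational(-77, 3)), Pow(Add(44, Mul(0, Pow(-27, -1))), -1))) = Mul(224, Mul(Rational(-230, 3), Pow(Add(44, Mul(0, Rational(-1, 27))), -1))) = Mul(224, Mul(Rational(-230, 3), Pow(Add(44, 0), -1))) = Mul(224, Mul(Rational(-230, 3), Pow(44, -1))) = Mul(224, Mul(Rational(-230, 3), Rational(1, 44))) = Mul(224, Rational(-115, 66)) = Rational(-12880, 33)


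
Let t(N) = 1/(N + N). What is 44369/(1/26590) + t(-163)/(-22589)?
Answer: 8687855389243941/7364014 ≈ 1.1798e+9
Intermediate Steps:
t(N) = 1/(2*N)
44369/(1/26590) + t(-163)/(-22589) = 44369/(1/26590) + ((½)/(-163))/(-22589) = 44369/(1/26590) + ((½)*(-1/163))*(-1/22589) = 44369*26590 - 1/326*(-1/22589) = 1179771710 + 1/7364014 = 8687855389243941/7364014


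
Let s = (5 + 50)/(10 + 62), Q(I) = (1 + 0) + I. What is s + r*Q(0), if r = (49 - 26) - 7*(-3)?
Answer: 3223/72 ≈ 44.764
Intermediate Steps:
Q(I) = 1 + I
r = 44 (r = 23 + 21 = 44)
s = 55/72 ≈ 0.76389
s + r*Q(0) = 55/72 + 44*(1 + 0) = 55/72 + 44*1 = 55/72 + 44 = 3223/72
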